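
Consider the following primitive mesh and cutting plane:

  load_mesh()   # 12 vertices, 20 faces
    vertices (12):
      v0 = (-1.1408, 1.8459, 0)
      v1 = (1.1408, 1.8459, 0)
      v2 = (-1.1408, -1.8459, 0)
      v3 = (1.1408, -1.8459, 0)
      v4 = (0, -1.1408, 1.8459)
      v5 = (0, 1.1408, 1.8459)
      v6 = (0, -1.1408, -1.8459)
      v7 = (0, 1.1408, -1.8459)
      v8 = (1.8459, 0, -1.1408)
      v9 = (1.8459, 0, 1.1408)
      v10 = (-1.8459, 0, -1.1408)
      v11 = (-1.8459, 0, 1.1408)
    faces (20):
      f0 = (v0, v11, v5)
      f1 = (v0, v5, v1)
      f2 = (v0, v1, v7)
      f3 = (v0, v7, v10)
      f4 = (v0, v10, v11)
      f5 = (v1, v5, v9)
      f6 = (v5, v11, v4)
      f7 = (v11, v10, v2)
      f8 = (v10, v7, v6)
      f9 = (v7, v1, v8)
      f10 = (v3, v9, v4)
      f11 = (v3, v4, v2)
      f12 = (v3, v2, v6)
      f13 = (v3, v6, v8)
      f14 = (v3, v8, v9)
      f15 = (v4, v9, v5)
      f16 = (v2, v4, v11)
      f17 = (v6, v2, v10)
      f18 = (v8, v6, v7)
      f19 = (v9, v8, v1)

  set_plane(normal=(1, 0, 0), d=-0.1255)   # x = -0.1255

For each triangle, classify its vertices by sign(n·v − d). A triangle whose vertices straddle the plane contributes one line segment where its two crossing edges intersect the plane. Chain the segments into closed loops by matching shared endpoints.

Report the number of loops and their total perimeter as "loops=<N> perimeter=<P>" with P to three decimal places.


Straddling triangles (10 of 20):
  (v0,v11,v5) [--+] → (-0.1255, 1.06324, 1.79796)–(-0.1255, 1.21837, 1.64283)  len=0.2194
  (v0,v5,v1) [-++] → (-0.1255, 1.21837, 1.64283)–(-0.1255, 1.8459, 0)  len=1.7586
  (v0,v1,v7) [-++] → (-0.1255, 1.8459, 0)–(-0.1255, 1.21837, -1.64283)  len=1.7586
  (v0,v7,v10) [-+-] → (-0.1255, 1.21837, -1.64283)–(-0.1255, 1.06324, -1.79796)  len=0.2194
  (v5,v11,v4) [+-+] → (-0.1255, 1.06324, 1.79796)–(-0.1255, -1.06324, 1.79796)  len=2.1265
  (v10,v7,v6) [-++] → (-0.1255, 1.06324, -1.79796)–(-0.1255, -1.06324, -1.79796)  len=2.1265
  (v3,v4,v2) [++-] → (-0.1255, -1.21837, 1.64283)–(-0.1255, -1.8459, 0)  len=1.7586
  (v3,v2,v6) [+-+] → (-0.1255, -1.8459, 0)–(-0.1255, -1.21837, -1.64283)  len=1.7586
  (v2,v4,v11) [-+-] → (-0.1255, -1.21837, 1.64283)–(-0.1255, -1.06324, 1.79796)  len=0.2194
  (v6,v2,v10) [+--] → (-0.1255, -1.21837, -1.64283)–(-0.1255, -1.06324, -1.79796)  len=0.2194

Chained into 1 loop(s):
  loop 1: 10 segments, perimeter = 12.1649
Total perimeter = 12.165

loops=1 perimeter=12.165


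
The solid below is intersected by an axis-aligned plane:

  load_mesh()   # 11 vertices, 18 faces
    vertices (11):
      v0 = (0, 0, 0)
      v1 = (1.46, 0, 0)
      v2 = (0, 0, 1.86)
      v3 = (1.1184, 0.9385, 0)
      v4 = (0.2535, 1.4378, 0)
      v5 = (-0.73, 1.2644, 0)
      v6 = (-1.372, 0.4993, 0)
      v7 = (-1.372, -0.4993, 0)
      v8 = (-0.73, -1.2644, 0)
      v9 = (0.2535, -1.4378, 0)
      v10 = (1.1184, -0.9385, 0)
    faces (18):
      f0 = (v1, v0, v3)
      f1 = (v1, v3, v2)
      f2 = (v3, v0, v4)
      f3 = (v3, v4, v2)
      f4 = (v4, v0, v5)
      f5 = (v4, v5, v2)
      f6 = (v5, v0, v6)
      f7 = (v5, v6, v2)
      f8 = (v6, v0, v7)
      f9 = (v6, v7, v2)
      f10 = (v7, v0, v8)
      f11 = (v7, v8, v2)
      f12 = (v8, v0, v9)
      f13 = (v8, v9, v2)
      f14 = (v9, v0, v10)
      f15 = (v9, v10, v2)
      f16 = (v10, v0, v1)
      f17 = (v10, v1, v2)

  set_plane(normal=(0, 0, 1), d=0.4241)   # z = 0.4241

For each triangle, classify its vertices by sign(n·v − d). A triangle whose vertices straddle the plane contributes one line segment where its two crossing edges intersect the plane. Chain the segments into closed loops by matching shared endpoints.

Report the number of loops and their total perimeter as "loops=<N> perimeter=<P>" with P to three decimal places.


loops=1 perimeter=6.939

Straddling triangles (9 of 18):
  (v1,v3,v2) [--+] → (0.863393, 0.724512, 0.4241)–(1.1271, 0, 0.4241)  len=0.7710
  (v3,v4,v2) [--+] → (0.195699, 1.10997, 0.4241)–(0.863393, 0.724512, 0.4241)  len=0.7710
  (v4,v5,v2) [--+] → (-0.563552, 0.976103, 0.4241)–(0.195699, 1.10997, 0.4241)  len=0.7710
  (v5,v6,v2) [--+] → (-1.05917, 0.385454, 0.4241)–(-0.563552, 0.976103, 0.4241)  len=0.7710
  (v6,v7,v2) [--+] → (-1.05917, -0.385454, 0.4241)–(-1.05917, 0.385454, 0.4241)  len=0.7709
  (v7,v8,v2) [--+] → (-0.563552, -0.976103, 0.4241)–(-1.05917, -0.385454, 0.4241)  len=0.7710
  (v8,v9,v2) [--+] → (0.195699, -1.10997, 0.4241)–(-0.563552, -0.976103, 0.4241)  len=0.7710
  (v9,v10,v2) [--+] → (0.863393, -0.724512, 0.4241)–(0.195699, -1.10997, 0.4241)  len=0.7710
  (v10,v1,v2) [--+] → (1.1271, 0, 0.4241)–(0.863393, -0.724512, 0.4241)  len=0.7710

Chained into 1 loop(s):
  loop 1: 9 segments, perimeter = 6.9389
Total perimeter = 6.939


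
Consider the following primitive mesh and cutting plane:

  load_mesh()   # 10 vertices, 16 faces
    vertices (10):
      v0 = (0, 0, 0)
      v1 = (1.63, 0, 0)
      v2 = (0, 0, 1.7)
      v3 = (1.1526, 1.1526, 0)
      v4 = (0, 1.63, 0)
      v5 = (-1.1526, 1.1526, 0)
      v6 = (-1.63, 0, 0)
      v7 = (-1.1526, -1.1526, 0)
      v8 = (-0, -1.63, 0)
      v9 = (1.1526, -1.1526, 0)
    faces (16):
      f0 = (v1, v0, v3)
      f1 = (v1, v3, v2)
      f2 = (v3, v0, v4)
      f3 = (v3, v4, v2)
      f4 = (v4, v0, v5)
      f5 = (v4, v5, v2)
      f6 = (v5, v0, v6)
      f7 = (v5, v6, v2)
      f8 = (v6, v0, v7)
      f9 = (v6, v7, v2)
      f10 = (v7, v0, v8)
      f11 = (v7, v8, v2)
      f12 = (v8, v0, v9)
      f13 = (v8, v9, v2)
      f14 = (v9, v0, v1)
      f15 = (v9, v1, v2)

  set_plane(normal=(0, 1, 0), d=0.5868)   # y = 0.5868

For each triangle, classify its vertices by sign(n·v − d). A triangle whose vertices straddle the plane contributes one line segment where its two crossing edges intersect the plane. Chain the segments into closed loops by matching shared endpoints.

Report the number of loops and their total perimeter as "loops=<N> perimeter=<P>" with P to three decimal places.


loops=1 perimeter=6.365

Straddling triangles (8 of 16):
  (v1,v0,v3) [--+] → (0.5868, 0.5868, 0)–(1.38695, 0.5868, 0)  len=0.8002
  (v1,v3,v2) [-+-] → (1.38695, 0.5868, 0)–(0.5868, 0.5868, 0.834513)  len=1.1561
  (v3,v0,v4) [+-+] → (0.5868, 0.5868, 0)–(0, 0.5868, 0)  len=0.5868
  (v3,v4,v2) [++-] → (0, 0.5868, 1.088)–(0.5868, 0.5868, 0.834513)  len=0.6392
  (v4,v0,v5) [+-+] → (0, 0.5868, 0)–(-0.5868, 0.5868, 0)  len=0.5868
  (v4,v5,v2) [++-] → (-0.5868, 0.5868, 0.834513)–(0, 0.5868, 1.088)  len=0.6392
  (v5,v0,v6) [+--] → (-0.5868, 0.5868, 0)–(-1.38695, 0.5868, 0)  len=0.8002
  (v5,v6,v2) [+--] → (-1.38695, 0.5868, 0)–(-0.5868, 0.5868, 0.834513)  len=1.1561

Chained into 1 loop(s):
  loop 1: 8 segments, perimeter = 6.3646
Total perimeter = 6.365


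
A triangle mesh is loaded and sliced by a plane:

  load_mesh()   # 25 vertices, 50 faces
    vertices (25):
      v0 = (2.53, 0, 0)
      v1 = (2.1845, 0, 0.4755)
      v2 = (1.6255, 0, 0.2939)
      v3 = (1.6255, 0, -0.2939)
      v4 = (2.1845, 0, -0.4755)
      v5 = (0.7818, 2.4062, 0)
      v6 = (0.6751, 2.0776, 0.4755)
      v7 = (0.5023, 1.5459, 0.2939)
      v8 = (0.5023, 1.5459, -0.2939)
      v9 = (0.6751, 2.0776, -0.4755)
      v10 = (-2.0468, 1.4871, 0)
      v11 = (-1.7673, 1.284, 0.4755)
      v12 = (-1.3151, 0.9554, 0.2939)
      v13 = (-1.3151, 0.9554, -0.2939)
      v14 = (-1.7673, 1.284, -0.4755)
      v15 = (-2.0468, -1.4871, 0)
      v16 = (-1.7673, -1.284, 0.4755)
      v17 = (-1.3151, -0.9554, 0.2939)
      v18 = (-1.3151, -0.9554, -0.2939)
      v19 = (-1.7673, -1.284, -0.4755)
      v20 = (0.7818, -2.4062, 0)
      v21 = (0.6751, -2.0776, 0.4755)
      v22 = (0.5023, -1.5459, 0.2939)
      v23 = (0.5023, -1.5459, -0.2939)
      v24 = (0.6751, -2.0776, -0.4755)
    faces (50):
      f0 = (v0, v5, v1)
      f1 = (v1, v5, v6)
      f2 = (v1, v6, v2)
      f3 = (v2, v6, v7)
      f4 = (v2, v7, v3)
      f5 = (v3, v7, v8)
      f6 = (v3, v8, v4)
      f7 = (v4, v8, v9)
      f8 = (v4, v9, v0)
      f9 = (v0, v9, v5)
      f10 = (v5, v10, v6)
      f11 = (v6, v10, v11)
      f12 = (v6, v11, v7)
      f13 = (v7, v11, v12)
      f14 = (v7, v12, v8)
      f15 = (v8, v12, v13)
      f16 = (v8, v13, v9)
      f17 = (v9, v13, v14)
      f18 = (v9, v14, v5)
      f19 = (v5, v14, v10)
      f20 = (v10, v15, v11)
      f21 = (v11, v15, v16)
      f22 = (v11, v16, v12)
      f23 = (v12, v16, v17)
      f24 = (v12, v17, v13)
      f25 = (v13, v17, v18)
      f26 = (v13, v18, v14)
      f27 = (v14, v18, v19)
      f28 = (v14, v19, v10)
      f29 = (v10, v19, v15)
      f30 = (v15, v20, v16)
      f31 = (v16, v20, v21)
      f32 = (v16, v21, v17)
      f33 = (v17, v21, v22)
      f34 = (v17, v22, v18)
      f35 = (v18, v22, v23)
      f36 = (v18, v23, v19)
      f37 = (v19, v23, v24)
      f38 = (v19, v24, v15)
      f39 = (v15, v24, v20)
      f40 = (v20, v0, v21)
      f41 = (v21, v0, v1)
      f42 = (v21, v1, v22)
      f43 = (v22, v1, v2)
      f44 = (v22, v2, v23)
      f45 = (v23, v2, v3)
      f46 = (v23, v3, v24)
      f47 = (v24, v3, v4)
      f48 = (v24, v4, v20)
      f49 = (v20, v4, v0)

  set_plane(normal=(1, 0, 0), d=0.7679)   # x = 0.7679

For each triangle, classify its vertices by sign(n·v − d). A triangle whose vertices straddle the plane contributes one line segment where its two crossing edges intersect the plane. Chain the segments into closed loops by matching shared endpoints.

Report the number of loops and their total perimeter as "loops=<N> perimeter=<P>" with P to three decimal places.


loops=2 perimeter=6.969

Straddling triangles (24 of 50):
  (v1,v5,v6) [++-] → (0.7679, 2.36339, 0.0619442)–(0.7679, 1.94987, 0.4755)  len=0.5848
  (v1,v6,v2) [+-+] → (0.7679, 1.94987, 0.4755)–(0.7679, 1.87474, 0.457768)  len=0.0772
  (v2,v6,v7) [+--] → (0.7679, 1.87474, 0.457768)–(0.7679, 1.18035, 0.2939)  len=0.7135
  (v2,v7,v3) [+-+] → (0.7679, 1.18035, 0.2939)–(0.7679, 1.18035, 0.154905)  len=0.1390
  (v3,v7,v8) [+--] → (0.7679, 1.18035, 0.154905)–(0.7679, 1.18035, -0.2939)  len=0.4488
  (v3,v8,v4) [+-+] → (0.7679, 1.18035, -0.2939)–(0.7679, 1.30182, -0.322573)  len=0.1248
  (v4,v8,v9) [+--] → (0.7679, 1.30182, -0.322573)–(0.7679, 1.94987, -0.4755)  len=0.6658
  (v4,v9,v0) [+-+] → (0.7679, 1.94987, -0.4755)–(0.7679, 1.97366, -0.451711)  len=0.0336
  (v0,v9,v5) [+-+] → (0.7679, 1.97366, -0.451711)–(0.7679, 2.36339, -0.0619442)  len=0.5512
  (v5,v10,v6) [+--] → (0.7679, 2.40168, 0)–(0.7679, 2.36339, 0.0619442)  len=0.0728
  (v9,v14,v5) [--+] → (0.7679, 2.40008, -0.00259286)–(0.7679, 2.36339, -0.0619442)  len=0.0698
  (v5,v14,v10) [+--] → (0.7679, 2.40008, -0.00259286)–(0.7679, 2.40168, 0)  len=0.0030
  (v15,v20,v16) [-+-] → (0.7679, -2.40168, 0)–(0.7679, -2.40008, 0.00259286)  len=0.0030
  (v16,v20,v21) [-+-] → (0.7679, -2.40008, 0.00259286)–(0.7679, -2.36339, 0.0619442)  len=0.0698
  (v15,v24,v20) [--+] → (0.7679, -2.36339, -0.0619442)–(0.7679, -2.40168, 0)  len=0.0728
  (v20,v0,v21) [++-] → (0.7679, -1.97366, 0.451711)–(0.7679, -2.36339, 0.0619442)  len=0.5512
  (v21,v0,v1) [-++] → (0.7679, -1.97366, 0.451711)–(0.7679, -1.94987, 0.4755)  len=0.0336
  (v21,v1,v22) [-+-] → (0.7679, -1.94987, 0.4755)–(0.7679, -1.30182, 0.322573)  len=0.6658
  (v22,v1,v2) [-++] → (0.7679, -1.30182, 0.322573)–(0.7679, -1.18035, 0.2939)  len=0.1248
  (v22,v2,v23) [-+-] → (0.7679, -1.18035, 0.2939)–(0.7679, -1.18035, -0.154905)  len=0.4488
  (v23,v2,v3) [-++] → (0.7679, -1.18035, -0.154905)–(0.7679, -1.18035, -0.2939)  len=0.1390
  (v23,v3,v24) [-+-] → (0.7679, -1.18035, -0.2939)–(0.7679, -1.87474, -0.457768)  len=0.7135
  (v24,v3,v4) [-++] → (0.7679, -1.87474, -0.457768)–(0.7679, -1.94987, -0.4755)  len=0.0772
  (v24,v4,v20) [-++] → (0.7679, -1.94987, -0.4755)–(0.7679, -2.36339, -0.0619442)  len=0.5848

Chained into 2 loop(s):
  loop 1: 12 segments, perimeter = 3.4844
  loop 2: 12 segments, perimeter = 3.4844
Total perimeter = 6.969


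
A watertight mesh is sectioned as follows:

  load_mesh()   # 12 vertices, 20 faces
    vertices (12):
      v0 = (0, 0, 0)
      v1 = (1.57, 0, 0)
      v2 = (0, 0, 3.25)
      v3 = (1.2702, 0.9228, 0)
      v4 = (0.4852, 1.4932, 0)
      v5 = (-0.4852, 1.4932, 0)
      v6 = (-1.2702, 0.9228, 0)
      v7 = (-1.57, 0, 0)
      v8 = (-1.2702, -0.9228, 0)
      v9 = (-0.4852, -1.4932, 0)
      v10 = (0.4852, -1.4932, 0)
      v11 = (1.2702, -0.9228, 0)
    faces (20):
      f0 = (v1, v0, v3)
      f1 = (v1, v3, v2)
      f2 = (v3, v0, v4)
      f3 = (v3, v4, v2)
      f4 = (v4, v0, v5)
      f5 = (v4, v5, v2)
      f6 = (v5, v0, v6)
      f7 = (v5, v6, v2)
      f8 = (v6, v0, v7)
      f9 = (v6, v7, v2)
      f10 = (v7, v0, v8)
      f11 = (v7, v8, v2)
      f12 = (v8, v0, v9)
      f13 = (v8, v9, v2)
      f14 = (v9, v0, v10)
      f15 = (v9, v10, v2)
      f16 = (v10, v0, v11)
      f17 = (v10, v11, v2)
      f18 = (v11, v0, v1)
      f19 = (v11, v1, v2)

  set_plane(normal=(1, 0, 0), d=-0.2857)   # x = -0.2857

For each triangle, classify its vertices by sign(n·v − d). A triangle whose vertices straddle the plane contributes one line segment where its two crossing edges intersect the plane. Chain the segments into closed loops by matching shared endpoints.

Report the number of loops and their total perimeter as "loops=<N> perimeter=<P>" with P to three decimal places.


loops=1 perimeter=9.148

Straddling triangles (12 of 20):
  (v4,v0,v5) [++-] → (-0.2857, 0.87924, 0)–(-0.2857, 1.4932, 0)  len=0.6140
  (v4,v5,v2) [+-+] → (-0.2857, 1.4932, 0)–(-0.2857, 0.87924, 1.3363)  len=1.4706
  (v5,v0,v6) [-+-] → (-0.2857, 0.87924, 0)–(-0.2857, 0.207561, 0)  len=0.6717
  (v5,v6,v2) [--+] → (-0.2857, 0.207561, 2.51899)–(-0.2857, 0.87924, 1.3363)  len=1.3601
  (v6,v0,v7) [-+-] → (-0.2857, 0.207561, 0)–(-0.2857, 0, 0)  len=0.2076
  (v6,v7,v2) [--+] → (-0.2857, 0, 2.65858)–(-0.2857, 0.207561, 2.51899)  len=0.2501
  (v7,v0,v8) [-+-] → (-0.2857, 0, 0)–(-0.2857, -0.207561, 0)  len=0.2076
  (v7,v8,v2) [--+] → (-0.2857, -0.207561, 2.51899)–(-0.2857, 0, 2.65858)  len=0.2501
  (v8,v0,v9) [-+-] → (-0.2857, -0.207561, 0)–(-0.2857, -0.87924, 0)  len=0.6717
  (v8,v9,v2) [--+] → (-0.2857, -0.87924, 1.3363)–(-0.2857, -0.207561, 2.51899)  len=1.3601
  (v9,v0,v10) [-++] → (-0.2857, -0.87924, 0)–(-0.2857, -1.4932, 0)  len=0.6140
  (v9,v10,v2) [-++] → (-0.2857, -1.4932, 0)–(-0.2857, -0.87924, 1.3363)  len=1.4706

Chained into 1 loop(s):
  loop 1: 12 segments, perimeter = 9.1481
Total perimeter = 9.148


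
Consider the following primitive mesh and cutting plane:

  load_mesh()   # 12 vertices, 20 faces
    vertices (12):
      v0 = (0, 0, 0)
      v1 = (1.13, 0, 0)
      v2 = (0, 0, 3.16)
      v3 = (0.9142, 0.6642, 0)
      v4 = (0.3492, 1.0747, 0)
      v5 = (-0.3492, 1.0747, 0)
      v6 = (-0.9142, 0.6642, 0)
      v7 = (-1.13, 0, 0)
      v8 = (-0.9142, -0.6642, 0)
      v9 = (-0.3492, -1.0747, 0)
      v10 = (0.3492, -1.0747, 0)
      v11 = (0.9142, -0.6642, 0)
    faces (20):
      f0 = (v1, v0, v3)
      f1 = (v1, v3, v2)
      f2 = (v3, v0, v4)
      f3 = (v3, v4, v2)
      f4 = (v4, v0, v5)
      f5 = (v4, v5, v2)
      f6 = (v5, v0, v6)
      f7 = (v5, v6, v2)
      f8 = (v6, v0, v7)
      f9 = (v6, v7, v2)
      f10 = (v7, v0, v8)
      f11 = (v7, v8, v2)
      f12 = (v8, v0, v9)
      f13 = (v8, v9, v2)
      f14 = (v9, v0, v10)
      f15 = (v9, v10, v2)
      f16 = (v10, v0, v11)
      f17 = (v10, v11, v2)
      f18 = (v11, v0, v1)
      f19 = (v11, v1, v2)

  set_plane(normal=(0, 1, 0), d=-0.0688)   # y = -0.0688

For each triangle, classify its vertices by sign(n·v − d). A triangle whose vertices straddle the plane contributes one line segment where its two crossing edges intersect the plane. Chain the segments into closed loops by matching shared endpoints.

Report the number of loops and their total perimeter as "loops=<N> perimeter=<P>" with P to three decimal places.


loops=1 perimeter=8.566

Straddling triangles (10 of 20):
  (v7,v0,v8) [++-] → (-0.0946958, -0.0688, 0)–(-1.10765, -0.0688, 0)  len=1.0130
  (v7,v8,v2) [+-+] → (-1.10765, -0.0688, 0)–(-0.0946958, -0.0688, 2.83268)  len=3.0083
  (v8,v0,v9) [-+-] → (-0.0946958, -0.0688, 0)–(-0.022355, -0.0688, 0)  len=0.0723
  (v8,v9,v2) [--+] → (-0.022355, -0.0688, 2.9577)–(-0.0946958, -0.0688, 2.83268)  len=0.1444
  (v9,v0,v10) [-+-] → (-0.022355, -0.0688, 0)–(0.022355, -0.0688, 0)  len=0.0447
  (v9,v10,v2) [--+] → (0.022355, -0.0688, 2.9577)–(-0.022355, -0.0688, 2.9577)  len=0.0447
  (v10,v0,v11) [-+-] → (0.022355, -0.0688, 0)–(0.0946958, -0.0688, 0)  len=0.0723
  (v10,v11,v2) [--+] → (0.0946958, -0.0688, 2.83268)–(0.022355, -0.0688, 2.9577)  len=0.1444
  (v11,v0,v1) [-++] → (0.0946958, -0.0688, 0)–(1.10765, -0.0688, 0)  len=1.0130
  (v11,v1,v2) [-++] → (1.10765, -0.0688, 0)–(0.0946958, -0.0688, 2.83268)  len=3.0083

Chained into 1 loop(s):
  loop 1: 10 segments, perimeter = 8.5656
Total perimeter = 8.566


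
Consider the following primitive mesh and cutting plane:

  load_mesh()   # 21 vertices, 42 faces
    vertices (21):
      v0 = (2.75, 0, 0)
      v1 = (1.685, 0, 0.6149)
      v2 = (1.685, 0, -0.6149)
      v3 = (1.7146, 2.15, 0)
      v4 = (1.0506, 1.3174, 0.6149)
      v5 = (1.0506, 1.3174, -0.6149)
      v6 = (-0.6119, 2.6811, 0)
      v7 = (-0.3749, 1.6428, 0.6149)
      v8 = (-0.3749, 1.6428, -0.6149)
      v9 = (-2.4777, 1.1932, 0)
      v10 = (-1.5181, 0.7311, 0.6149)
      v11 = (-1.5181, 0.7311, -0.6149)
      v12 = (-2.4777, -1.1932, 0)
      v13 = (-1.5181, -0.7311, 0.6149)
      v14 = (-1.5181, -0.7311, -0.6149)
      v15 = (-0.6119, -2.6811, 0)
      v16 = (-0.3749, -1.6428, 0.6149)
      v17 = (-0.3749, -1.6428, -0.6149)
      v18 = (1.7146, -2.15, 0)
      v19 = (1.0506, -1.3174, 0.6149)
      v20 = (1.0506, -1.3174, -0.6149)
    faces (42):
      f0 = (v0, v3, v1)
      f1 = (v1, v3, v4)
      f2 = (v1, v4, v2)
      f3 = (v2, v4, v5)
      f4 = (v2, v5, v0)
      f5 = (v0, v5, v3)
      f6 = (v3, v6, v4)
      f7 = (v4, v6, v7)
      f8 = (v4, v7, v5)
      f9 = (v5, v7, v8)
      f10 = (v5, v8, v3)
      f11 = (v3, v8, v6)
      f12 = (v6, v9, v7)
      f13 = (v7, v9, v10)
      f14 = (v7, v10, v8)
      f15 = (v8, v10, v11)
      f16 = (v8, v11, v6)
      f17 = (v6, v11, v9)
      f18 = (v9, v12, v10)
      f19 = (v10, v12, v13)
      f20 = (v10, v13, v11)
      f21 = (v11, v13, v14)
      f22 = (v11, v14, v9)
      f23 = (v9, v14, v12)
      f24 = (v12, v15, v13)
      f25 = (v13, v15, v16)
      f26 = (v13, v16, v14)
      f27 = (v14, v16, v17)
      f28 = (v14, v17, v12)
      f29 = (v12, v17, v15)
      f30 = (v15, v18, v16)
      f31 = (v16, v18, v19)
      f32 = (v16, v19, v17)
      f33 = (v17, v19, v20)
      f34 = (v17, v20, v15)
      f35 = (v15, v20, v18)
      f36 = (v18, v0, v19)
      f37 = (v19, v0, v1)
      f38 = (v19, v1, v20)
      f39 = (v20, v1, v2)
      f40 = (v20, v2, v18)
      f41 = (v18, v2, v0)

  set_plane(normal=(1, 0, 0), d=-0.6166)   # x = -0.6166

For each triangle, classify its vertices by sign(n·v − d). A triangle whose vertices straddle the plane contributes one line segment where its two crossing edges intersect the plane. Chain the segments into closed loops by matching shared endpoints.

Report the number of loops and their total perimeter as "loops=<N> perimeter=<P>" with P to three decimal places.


Straddling triangles (12 of 42):
  (v6,v9,v7) [+-+] → (-0.6166, 2.67735, 0)–(-0.6166, 1.59112, 0.544222)  len=1.2149
  (v7,v9,v10) [+--] → (-0.6166, 1.59112, 0.544222)–(-0.6166, 1.45004, 0.6149)  len=0.1578
  (v7,v10,v8) [+-+] → (-0.6166, 1.45004, 0.6149)–(-0.6166, 1.45004, -0.354891)  len=0.9698
  (v8,v10,v11) [+--] → (-0.6166, 1.45004, -0.354891)–(-0.6166, 1.45004, -0.6149)  len=0.2600
  (v8,v11,v6) [+-+] → (-0.6166, 1.45004, -0.6149)–(-0.6166, 2.67099, -0.00318917)  len=1.3656
  (v6,v11,v9) [+--] → (-0.6166, 2.67099, -0.00318917)–(-0.6166, 2.67735, 0)  len=0.0071
  (v12,v15,v13) [-+-] → (-0.6166, -2.67735, 0)–(-0.6166, -2.67099, 0.00318917)  len=0.0071
  (v13,v15,v16) [-++] → (-0.6166, -2.67099, 0.00318917)–(-0.6166, -1.45004, 0.6149)  len=1.3656
  (v13,v16,v14) [-+-] → (-0.6166, -1.45004, 0.6149)–(-0.6166, -1.45004, 0.354891)  len=0.2600
  (v14,v16,v17) [-++] → (-0.6166, -1.45004, 0.354891)–(-0.6166, -1.45004, -0.6149)  len=0.9698
  (v14,v17,v12) [-+-] → (-0.6166, -1.45004, -0.6149)–(-0.6166, -1.59112, -0.544222)  len=0.1578
  (v12,v17,v15) [-++] → (-0.6166, -1.59112, -0.544222)–(-0.6166, -2.67735, 0)  len=1.2149

Chained into 2 loop(s):
  loop 1: 6 segments, perimeter = 3.9753
  loop 2: 6 segments, perimeter = 3.9753
Total perimeter = 7.951

loops=2 perimeter=7.951


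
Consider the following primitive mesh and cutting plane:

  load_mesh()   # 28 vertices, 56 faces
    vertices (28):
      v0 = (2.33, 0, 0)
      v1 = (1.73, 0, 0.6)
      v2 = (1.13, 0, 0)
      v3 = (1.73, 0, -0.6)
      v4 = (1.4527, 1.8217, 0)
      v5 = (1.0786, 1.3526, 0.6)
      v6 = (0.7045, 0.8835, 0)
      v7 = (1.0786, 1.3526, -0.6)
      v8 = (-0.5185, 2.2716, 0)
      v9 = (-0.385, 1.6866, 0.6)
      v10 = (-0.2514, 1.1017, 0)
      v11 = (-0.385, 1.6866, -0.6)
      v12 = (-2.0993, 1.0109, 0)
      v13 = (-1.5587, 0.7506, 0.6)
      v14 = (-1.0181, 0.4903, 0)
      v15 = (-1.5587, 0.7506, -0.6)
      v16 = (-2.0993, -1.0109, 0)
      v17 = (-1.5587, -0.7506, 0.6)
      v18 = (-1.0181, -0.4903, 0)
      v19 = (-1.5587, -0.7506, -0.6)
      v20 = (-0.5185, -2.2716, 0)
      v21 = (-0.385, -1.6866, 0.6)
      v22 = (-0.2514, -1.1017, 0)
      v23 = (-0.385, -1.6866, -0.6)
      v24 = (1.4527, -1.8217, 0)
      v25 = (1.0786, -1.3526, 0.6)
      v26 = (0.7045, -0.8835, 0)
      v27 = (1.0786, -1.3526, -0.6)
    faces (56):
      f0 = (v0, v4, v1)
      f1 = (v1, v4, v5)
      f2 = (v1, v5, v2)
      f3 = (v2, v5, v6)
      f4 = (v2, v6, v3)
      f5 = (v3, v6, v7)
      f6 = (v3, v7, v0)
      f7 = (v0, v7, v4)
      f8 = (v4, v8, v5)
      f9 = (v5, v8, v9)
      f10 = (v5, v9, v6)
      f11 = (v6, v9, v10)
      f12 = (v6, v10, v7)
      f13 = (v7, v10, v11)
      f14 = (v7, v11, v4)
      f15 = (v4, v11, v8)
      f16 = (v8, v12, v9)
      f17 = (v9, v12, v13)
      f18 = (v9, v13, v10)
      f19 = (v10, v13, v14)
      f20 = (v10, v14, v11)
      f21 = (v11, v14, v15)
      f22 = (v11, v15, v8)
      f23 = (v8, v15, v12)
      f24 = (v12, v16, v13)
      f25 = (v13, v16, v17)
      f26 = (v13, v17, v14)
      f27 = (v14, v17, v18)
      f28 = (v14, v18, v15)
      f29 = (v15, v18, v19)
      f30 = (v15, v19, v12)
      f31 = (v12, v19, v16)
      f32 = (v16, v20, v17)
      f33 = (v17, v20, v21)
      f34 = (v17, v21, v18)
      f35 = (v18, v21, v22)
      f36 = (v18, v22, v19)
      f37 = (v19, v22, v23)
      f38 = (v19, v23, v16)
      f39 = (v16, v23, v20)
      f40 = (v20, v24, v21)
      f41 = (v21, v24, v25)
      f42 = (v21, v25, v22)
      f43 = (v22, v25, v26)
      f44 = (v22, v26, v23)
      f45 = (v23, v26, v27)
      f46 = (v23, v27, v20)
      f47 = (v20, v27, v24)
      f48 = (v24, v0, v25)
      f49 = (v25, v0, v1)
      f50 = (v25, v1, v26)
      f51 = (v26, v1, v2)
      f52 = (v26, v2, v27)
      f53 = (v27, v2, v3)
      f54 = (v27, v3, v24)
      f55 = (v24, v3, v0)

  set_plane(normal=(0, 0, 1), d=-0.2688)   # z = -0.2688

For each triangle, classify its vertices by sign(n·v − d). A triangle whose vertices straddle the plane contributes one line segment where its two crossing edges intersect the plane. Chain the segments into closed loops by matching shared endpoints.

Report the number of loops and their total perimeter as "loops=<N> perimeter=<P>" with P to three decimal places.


loops=2 perimeter=21.017

Straddling triangles (28 of 56):
  (v2,v6,v3) [++-] → (1.16392, 0.487692, -0.2688)–(1.3988, 0, -0.2688)  len=0.5413
  (v3,v6,v7) [-+-] → (1.16392, 0.487692, -0.2688)–(0.872097, 1.09366, -0.2688)  len=0.6726
  (v3,v7,v0) [--+] → (1.76937, 0.605965, -0.2688)–(2.0612, 0, -0.2688)  len=0.6726
  (v0,v7,v4) [+-+] → (1.76937, 0.605965, -0.2688)–(1.2851, 1.61154, -0.2688)  len=1.1161
  (v6,v10,v7) [++-] → (0.34444, 1.2141, -0.2688)–(0.872097, 1.09366, -0.2688)  len=0.5412
  (v7,v10,v11) [-+-] → (0.34444, 1.2141, -0.2688)–(-0.311253, 1.36374, -0.2688)  len=0.6725
  (v7,v11,v4) [--+] → (0.62941, 1.76118, -0.2688)–(1.2851, 1.61154, -0.2688)  len=0.6725
  (v4,v11,v8) [+-+] → (0.62941, 1.76118, -0.2688)–(-0.458692, 2.00952, -0.2688)  len=1.1161
  (v10,v14,v11) [++-] → (-0.734471, 1.02624, -0.2688)–(-0.311253, 1.36374, -0.2688)  len=0.5413
  (v11,v14,v15) [-+-] → (-0.734471, 1.02624, -0.2688)–(-1.26029, 0.606914, -0.2688)  len=0.6725
  (v11,v15,v8) [--+] → (-0.98451, 1.59019, -0.2688)–(-0.458692, 2.00952, -0.2688)  len=0.6725
  (v8,v15,v12) [+-+] → (-0.98451, 1.59019, -0.2688)–(-1.85711, 0.894286, -0.2688)  len=1.1161
  (v14,v18,v15) [++-] → (-1.26029, 0.0656232, -0.2688)–(-1.26029, 0.606914, -0.2688)  len=0.5413
  (v15,v18,v19) [-+-] → (-1.26029, 0.0656232, -0.2688)–(-1.26029, -0.606914, -0.2688)  len=0.6725
  (v15,v19,v12) [--+] → (-1.85711, 0.221748, -0.2688)–(-1.85711, 0.894286, -0.2688)  len=0.6725
  (v12,v19,v16) [+-+] → (-1.85711, 0.221748, -0.2688)–(-1.85711, -0.894286, -0.2688)  len=1.1160
  (v18,v22,v19) [++-] → (-0.83707, -0.944407, -0.2688)–(-1.26029, -0.606914, -0.2688)  len=0.5413
  (v19,v22,v23) [-+-] → (-0.83707, -0.944407, -0.2688)–(-0.311253, -1.36374, -0.2688)  len=0.6725
  (v19,v23,v16) [--+] → (-1.33129, -1.31361, -0.2688)–(-1.85711, -0.894286, -0.2688)  len=0.6725
  (v16,v23,v20) [+-+] → (-1.33129, -1.31361, -0.2688)–(-0.458692, -2.00952, -0.2688)  len=1.1161
  (v22,v26,v23) [++-] → (0.216404, -1.24329, -0.2688)–(-0.311253, -1.36374, -0.2688)  len=0.5412
  (v23,v26,v27) [-+-] → (0.216404, -1.24329, -0.2688)–(0.872097, -1.09366, -0.2688)  len=0.6725
  (v23,v27,v20) [--+] → (0.197001, -1.85989, -0.2688)–(-0.458692, -2.00952, -0.2688)  len=0.6725
  (v20,v27,v24) [+-+] → (0.197001, -1.85989, -0.2688)–(1.2851, -1.61154, -0.2688)  len=1.1161
  (v26,v2,v27) [++-] → (1.10697, -0.605965, -0.2688)–(0.872097, -1.09366, -0.2688)  len=0.5413
  (v27,v2,v3) [-+-] → (1.10697, -0.605965, -0.2688)–(1.3988, 0, -0.2688)  len=0.6726
  (v27,v3,v24) [--+] → (1.57693, -1.00558, -0.2688)–(1.2851, -1.61154, -0.2688)  len=0.6726
  (v24,v3,v0) [+-+] → (1.57693, -1.00558, -0.2688)–(2.0612, 0, -0.2688)  len=1.1161

Chained into 2 loop(s):
  loop 1: 14 segments, perimeter = 8.4969
  loop 2: 14 segments, perimeter = 12.5205
Total perimeter = 21.017


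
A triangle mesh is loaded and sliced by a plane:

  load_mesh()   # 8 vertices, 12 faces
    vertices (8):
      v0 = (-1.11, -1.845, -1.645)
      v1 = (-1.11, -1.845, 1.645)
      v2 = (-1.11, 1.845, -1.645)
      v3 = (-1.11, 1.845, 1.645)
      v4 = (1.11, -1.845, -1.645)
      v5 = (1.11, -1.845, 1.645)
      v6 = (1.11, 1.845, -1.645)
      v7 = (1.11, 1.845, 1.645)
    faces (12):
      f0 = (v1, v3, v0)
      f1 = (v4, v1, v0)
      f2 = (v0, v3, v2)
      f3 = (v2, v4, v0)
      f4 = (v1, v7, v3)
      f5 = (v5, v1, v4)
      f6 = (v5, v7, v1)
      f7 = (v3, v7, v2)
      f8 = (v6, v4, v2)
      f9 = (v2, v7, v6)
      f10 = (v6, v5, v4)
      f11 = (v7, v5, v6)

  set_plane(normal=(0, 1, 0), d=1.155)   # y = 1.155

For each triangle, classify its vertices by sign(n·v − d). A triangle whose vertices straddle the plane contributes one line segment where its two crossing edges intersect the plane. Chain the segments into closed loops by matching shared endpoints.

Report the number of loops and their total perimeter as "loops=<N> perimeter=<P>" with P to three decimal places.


loops=1 perimeter=11.020

Straddling triangles (8 of 12):
  (v1,v3,v0) [-+-] → (-1.11, 1.155, 1.645)–(-1.11, 1.155, 1.0298)  len=0.6152
  (v0,v3,v2) [-++] → (-1.11, 1.155, 1.0298)–(-1.11, 1.155, -1.645)  len=2.6748
  (v2,v4,v0) [+--] → (-0.694878, 1.155, -1.645)–(-1.11, 1.155, -1.645)  len=0.4151
  (v1,v7,v3) [-++] → (0.694878, 1.155, 1.645)–(-1.11, 1.155, 1.645)  len=1.8049
  (v5,v7,v1) [-+-] → (1.11, 1.155, 1.645)–(0.694878, 1.155, 1.645)  len=0.4151
  (v6,v4,v2) [+-+] → (1.11, 1.155, -1.645)–(-0.694878, 1.155, -1.645)  len=1.8049
  (v6,v5,v4) [+--] → (1.11, 1.155, -1.0298)–(1.11, 1.155, -1.645)  len=0.6152
  (v7,v5,v6) [+-+] → (1.11, 1.155, 1.645)–(1.11, 1.155, -1.0298)  len=2.6748

Chained into 1 loop(s):
  loop 1: 8 segments, perimeter = 11.0200
Total perimeter = 11.020


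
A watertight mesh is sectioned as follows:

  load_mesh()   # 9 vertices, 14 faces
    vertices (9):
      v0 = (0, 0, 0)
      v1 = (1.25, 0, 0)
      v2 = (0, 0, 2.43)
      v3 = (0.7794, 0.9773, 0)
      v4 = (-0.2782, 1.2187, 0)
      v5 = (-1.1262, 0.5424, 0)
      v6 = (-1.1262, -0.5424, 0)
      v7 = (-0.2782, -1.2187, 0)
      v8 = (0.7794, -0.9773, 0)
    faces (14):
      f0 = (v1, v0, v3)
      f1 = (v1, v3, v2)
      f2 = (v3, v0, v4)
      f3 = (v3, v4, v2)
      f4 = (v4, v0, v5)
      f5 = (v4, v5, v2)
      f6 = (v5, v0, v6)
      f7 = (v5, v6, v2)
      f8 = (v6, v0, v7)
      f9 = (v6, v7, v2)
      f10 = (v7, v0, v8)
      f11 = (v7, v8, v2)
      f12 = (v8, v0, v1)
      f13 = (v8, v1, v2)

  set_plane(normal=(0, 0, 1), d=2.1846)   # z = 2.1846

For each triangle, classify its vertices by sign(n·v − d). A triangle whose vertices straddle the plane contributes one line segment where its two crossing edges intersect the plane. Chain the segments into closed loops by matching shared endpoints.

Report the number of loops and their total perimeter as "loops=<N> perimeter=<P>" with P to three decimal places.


Straddling triangles (7 of 14):
  (v1,v3,v2) [--+] → (0.0787098, 0.0986952, 2.1846)–(0.126235, 0, 2.1846)  len=0.1095
  (v3,v4,v2) [--+] → (-0.0280948, 0.123074, 2.1846)–(0.0787098, 0.0986952, 2.1846)  len=0.1096
  (v4,v5,v2) [--+] → (-0.113732, 0.0547757, 2.1846)–(-0.0280948, 0.123074, 2.1846)  len=0.1095
  (v5,v6,v2) [--+] → (-0.113732, -0.0547757, 2.1846)–(-0.113732, 0.0547757, 2.1846)  len=0.1096
  (v6,v7,v2) [--+] → (-0.0280948, -0.123074, 2.1846)–(-0.113732, -0.0547757, 2.1846)  len=0.1095
  (v7,v8,v2) [--+] → (0.0787098, -0.0986952, 2.1846)–(-0.0280948, -0.123074, 2.1846)  len=0.1096
  (v8,v1,v2) [--+] → (0.126235, 0, 2.1846)–(0.0787098, -0.0986952, 2.1846)  len=0.1095

Chained into 1 loop(s):
  loop 1: 7 segments, perimeter = 0.7668
Total perimeter = 0.767

loops=1 perimeter=0.767


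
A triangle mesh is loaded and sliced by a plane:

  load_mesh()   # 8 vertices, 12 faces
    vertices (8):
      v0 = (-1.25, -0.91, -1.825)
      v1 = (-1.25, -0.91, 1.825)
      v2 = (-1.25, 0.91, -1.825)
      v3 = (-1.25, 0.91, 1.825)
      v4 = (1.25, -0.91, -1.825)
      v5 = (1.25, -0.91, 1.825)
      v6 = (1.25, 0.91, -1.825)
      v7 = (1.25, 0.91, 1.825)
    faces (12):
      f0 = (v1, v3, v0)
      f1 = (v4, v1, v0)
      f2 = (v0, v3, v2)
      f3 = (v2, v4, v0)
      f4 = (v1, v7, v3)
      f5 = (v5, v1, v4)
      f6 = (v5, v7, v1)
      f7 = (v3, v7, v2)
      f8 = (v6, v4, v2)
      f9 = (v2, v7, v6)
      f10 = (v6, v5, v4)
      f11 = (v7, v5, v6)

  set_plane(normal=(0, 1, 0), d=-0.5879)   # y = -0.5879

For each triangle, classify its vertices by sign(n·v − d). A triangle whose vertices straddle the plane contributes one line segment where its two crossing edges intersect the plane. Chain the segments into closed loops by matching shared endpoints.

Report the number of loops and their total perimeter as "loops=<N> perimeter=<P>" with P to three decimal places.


loops=1 perimeter=12.300

Straddling triangles (8 of 12):
  (v1,v3,v0) [-+-] → (-1.25, -0.5879, 1.825)–(-1.25, -0.5879, -1.17903)  len=3.0040
  (v0,v3,v2) [-++] → (-1.25, -0.5879, -1.17903)–(-1.25, -0.5879, -1.825)  len=0.6460
  (v2,v4,v0) [+--] → (0.807555, -0.5879, -1.825)–(-1.25, -0.5879, -1.825)  len=2.0576
  (v1,v7,v3) [-++] → (-0.807555, -0.5879, 1.825)–(-1.25, -0.5879, 1.825)  len=0.4424
  (v5,v7,v1) [-+-] → (1.25, -0.5879, 1.825)–(-0.807555, -0.5879, 1.825)  len=2.0576
  (v6,v4,v2) [+-+] → (1.25, -0.5879, -1.825)–(0.807555, -0.5879, -1.825)  len=0.4424
  (v6,v5,v4) [+--] → (1.25, -0.5879, 1.17903)–(1.25, -0.5879, -1.825)  len=3.0040
  (v7,v5,v6) [+-+] → (1.25, -0.5879, 1.825)–(1.25, -0.5879, 1.17903)  len=0.6460

Chained into 1 loop(s):
  loop 1: 8 segments, perimeter = 12.3000
Total perimeter = 12.300


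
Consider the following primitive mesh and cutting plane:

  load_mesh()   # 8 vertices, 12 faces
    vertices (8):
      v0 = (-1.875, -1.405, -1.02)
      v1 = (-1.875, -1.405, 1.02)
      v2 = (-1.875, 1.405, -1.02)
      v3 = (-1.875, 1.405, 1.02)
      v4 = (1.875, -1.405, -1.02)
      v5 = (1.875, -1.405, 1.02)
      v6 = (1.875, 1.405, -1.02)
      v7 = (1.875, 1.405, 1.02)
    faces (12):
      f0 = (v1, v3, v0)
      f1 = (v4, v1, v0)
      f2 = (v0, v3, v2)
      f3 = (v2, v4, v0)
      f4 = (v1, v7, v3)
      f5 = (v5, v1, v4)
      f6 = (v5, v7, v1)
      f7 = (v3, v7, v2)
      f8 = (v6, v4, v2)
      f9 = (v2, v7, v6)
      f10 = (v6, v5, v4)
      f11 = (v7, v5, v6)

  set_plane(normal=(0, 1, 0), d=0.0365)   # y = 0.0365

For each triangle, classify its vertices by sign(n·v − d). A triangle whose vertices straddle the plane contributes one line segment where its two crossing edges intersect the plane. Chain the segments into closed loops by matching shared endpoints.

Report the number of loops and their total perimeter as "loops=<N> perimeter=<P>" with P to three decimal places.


loops=1 perimeter=11.580

Straddling triangles (8 of 12):
  (v1,v3,v0) [-+-] → (-1.875, 0.0365, 1.02)–(-1.875, 0.0365, 0.0264982)  len=0.9935
  (v0,v3,v2) [-++] → (-1.875, 0.0365, 0.0264982)–(-1.875, 0.0365, -1.02)  len=1.0465
  (v2,v4,v0) [+--] → (-0.04871, 0.0365, -1.02)–(-1.875, 0.0365, -1.02)  len=1.8263
  (v1,v7,v3) [-++] → (0.04871, 0.0365, 1.02)–(-1.875, 0.0365, 1.02)  len=1.9237
  (v5,v7,v1) [-+-] → (1.875, 0.0365, 1.02)–(0.04871, 0.0365, 1.02)  len=1.8263
  (v6,v4,v2) [+-+] → (1.875, 0.0365, -1.02)–(-0.04871, 0.0365, -1.02)  len=1.9237
  (v6,v5,v4) [+--] → (1.875, 0.0365, -0.0264982)–(1.875, 0.0365, -1.02)  len=0.9935
  (v7,v5,v6) [+-+] → (1.875, 0.0365, 1.02)–(1.875, 0.0365, -0.0264982)  len=1.0465

Chained into 1 loop(s):
  loop 1: 8 segments, perimeter = 11.5800
Total perimeter = 11.580


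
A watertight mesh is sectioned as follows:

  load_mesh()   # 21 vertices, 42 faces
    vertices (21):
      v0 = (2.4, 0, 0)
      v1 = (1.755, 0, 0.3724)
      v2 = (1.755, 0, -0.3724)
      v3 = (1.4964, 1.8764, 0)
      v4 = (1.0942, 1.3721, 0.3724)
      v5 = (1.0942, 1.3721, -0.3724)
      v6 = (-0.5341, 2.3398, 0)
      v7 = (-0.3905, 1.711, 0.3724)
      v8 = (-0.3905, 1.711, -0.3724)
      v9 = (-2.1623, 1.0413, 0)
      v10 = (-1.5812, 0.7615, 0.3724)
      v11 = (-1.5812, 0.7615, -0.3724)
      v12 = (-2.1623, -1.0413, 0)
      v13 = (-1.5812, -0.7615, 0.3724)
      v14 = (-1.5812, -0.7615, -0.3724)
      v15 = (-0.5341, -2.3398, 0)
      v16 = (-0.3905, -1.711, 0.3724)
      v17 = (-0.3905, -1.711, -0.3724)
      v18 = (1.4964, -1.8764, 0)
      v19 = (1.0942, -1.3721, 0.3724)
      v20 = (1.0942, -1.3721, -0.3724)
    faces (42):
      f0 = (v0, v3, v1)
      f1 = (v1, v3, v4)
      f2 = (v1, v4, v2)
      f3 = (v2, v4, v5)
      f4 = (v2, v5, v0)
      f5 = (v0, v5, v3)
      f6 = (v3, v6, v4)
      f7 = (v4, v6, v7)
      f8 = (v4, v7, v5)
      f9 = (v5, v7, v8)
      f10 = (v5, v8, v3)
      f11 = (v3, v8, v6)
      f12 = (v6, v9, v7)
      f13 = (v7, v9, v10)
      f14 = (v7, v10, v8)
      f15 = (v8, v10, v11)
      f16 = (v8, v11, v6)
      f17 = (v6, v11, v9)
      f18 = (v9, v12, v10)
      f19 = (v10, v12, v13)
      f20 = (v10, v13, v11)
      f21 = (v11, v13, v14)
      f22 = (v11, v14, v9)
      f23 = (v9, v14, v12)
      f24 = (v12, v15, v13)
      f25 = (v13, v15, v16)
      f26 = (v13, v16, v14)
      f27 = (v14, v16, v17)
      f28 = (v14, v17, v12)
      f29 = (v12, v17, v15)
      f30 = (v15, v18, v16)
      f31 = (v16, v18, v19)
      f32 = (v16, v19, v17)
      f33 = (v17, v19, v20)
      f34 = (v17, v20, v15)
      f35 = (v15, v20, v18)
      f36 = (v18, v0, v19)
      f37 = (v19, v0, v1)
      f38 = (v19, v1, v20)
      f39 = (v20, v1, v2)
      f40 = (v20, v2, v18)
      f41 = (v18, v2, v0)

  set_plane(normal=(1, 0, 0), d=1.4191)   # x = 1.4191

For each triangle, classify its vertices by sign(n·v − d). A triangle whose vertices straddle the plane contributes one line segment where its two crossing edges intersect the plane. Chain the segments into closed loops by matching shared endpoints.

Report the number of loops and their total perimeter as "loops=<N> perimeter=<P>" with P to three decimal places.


Straddling triangles (16 of 42):
  (v1,v3,v4) [++-] → (1.4191, 1.77948, 0.0715727)–(1.4191, 0.69747, 0.3724)  len=1.1230
  (v1,v4,v2) [+-+] → (1.4191, 0.69747, 0.3724)–(1.4191, 0.69747, 0.00619915)  len=0.3662
  (v2,v4,v5) [+--] → (1.4191, 0.69747, 0.00619915)–(1.4191, 0.69747, -0.3724)  len=0.3786
  (v2,v5,v0) [+-+] → (1.4191, 0.69747, -0.3724)–(1.4191, 1.0307, -0.279742)  len=0.3459
  (v0,v5,v3) [+-+] → (1.4191, 1.0307, -0.279742)–(1.4191, 1.77948, -0.0715727)  len=0.7772
  (v3,v6,v4) [+--] → (1.4191, 1.89404, 0)–(1.4191, 1.77948, 0.0715727)  len=0.1351
  (v5,v8,v3) [--+] → (1.4191, 1.86962, -0.015256)–(1.4191, 1.77948, -0.0715727)  len=0.1063
  (v3,v8,v6) [+--] → (1.4191, 1.86962, -0.015256)–(1.4191, 1.89404, 0)  len=0.0288
  (v15,v18,v16) [-+-] → (1.4191, -1.89404, 0)–(1.4191, -1.86962, 0.015256)  len=0.0288
  (v16,v18,v19) [-+-] → (1.4191, -1.86962, 0.015256)–(1.4191, -1.77948, 0.0715727)  len=0.1063
  (v15,v20,v18) [--+] → (1.4191, -1.77948, -0.0715727)–(1.4191, -1.89404, 0)  len=0.1351
  (v18,v0,v19) [++-] → (1.4191, -1.0307, 0.279742)–(1.4191, -1.77948, 0.0715727)  len=0.7772
  (v19,v0,v1) [-++] → (1.4191, -1.0307, 0.279742)–(1.4191, -0.69747, 0.3724)  len=0.3459
  (v19,v1,v20) [-+-] → (1.4191, -0.69747, 0.3724)–(1.4191, -0.69747, -0.00619915)  len=0.3786
  (v20,v1,v2) [-++] → (1.4191, -0.69747, -0.00619915)–(1.4191, -0.69747, -0.3724)  len=0.3662
  (v20,v2,v18) [-++] → (1.4191, -0.69747, -0.3724)–(1.4191, -1.77948, -0.0715727)  len=1.1230

Chained into 2 loop(s):
  loop 1: 8 segments, perimeter = 3.2611
  loop 2: 8 segments, perimeter = 3.2611
Total perimeter = 6.522

loops=2 perimeter=6.522


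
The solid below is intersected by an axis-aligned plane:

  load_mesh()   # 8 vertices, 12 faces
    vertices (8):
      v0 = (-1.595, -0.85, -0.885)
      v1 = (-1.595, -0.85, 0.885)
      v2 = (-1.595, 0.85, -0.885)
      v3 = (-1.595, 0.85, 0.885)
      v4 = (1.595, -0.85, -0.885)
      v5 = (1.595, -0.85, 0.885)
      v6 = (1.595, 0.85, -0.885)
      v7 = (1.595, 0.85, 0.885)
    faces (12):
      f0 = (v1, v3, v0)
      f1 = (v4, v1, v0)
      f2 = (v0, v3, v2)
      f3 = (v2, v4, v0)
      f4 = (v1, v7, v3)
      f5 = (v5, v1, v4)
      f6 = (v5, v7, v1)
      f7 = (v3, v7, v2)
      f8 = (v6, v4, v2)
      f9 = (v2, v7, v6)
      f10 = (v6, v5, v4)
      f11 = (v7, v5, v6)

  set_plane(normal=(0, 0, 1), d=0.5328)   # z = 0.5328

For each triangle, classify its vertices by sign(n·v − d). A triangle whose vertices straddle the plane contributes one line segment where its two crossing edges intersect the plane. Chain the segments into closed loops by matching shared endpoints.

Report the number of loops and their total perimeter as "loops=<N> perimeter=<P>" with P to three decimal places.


Straddling triangles (8 of 12):
  (v1,v3,v0) [++-] → (-1.595, 0.511729, 0.5328)–(-1.595, -0.85, 0.5328)  len=1.3617
  (v4,v1,v0) [-+-] → (-0.960244, -0.85, 0.5328)–(-1.595, -0.85, 0.5328)  len=0.6348
  (v0,v3,v2) [-+-] → (-1.595, 0.511729, 0.5328)–(-1.595, 0.85, 0.5328)  len=0.3383
  (v5,v1,v4) [++-] → (-0.960244, -0.85, 0.5328)–(1.595, -0.85, 0.5328)  len=2.5552
  (v3,v7,v2) [++-] → (0.960244, 0.85, 0.5328)–(-1.595, 0.85, 0.5328)  len=2.5552
  (v2,v7,v6) [-+-] → (0.960244, 0.85, 0.5328)–(1.595, 0.85, 0.5328)  len=0.6348
  (v6,v5,v4) [-+-] → (1.595, -0.511729, 0.5328)–(1.595, -0.85, 0.5328)  len=0.3383
  (v7,v5,v6) [++-] → (1.595, -0.511729, 0.5328)–(1.595, 0.85, 0.5328)  len=1.3617

Chained into 1 loop(s):
  loop 1: 8 segments, perimeter = 9.7800
Total perimeter = 9.780

loops=1 perimeter=9.780


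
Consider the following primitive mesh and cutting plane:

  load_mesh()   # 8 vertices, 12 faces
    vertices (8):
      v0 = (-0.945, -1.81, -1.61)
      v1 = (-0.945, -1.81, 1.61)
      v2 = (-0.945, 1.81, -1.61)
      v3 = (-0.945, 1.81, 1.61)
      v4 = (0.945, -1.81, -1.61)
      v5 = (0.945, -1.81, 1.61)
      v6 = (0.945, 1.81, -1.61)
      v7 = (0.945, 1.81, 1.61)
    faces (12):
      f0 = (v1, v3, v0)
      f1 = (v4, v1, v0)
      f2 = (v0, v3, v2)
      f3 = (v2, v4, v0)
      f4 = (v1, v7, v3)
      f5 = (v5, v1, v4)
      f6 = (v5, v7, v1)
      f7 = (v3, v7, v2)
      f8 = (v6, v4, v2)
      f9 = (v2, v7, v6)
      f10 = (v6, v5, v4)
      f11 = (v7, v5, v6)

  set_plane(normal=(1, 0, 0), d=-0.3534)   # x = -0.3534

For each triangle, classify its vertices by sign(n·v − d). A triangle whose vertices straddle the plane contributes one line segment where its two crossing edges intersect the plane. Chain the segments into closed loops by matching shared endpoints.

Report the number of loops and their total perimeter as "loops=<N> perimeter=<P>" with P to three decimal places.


Straddling triangles (8 of 12):
  (v4,v1,v0) [+--] → (-0.3534, -1.81, 0.602089)–(-0.3534, -1.81, -1.61)  len=2.2121
  (v2,v4,v0) [-+-] → (-0.3534, 0.676883, -1.61)–(-0.3534, -1.81, -1.61)  len=2.4869
  (v1,v7,v3) [-+-] → (-0.3534, -0.676883, 1.61)–(-0.3534, 1.81, 1.61)  len=2.4869
  (v5,v1,v4) [+-+] → (-0.3534, -1.81, 1.61)–(-0.3534, -1.81, 0.602089)  len=1.0079
  (v5,v7,v1) [++-] → (-0.3534, -0.676883, 1.61)–(-0.3534, -1.81, 1.61)  len=1.1331
  (v3,v7,v2) [-+-] → (-0.3534, 1.81, 1.61)–(-0.3534, 1.81, -0.602089)  len=2.2121
  (v6,v4,v2) [++-] → (-0.3534, 0.676883, -1.61)–(-0.3534, 1.81, -1.61)  len=1.1331
  (v2,v7,v6) [-++] → (-0.3534, 1.81, -0.602089)–(-0.3534, 1.81, -1.61)  len=1.0079

Chained into 1 loop(s):
  loop 1: 8 segments, perimeter = 13.6800
Total perimeter = 13.680

loops=1 perimeter=13.680
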